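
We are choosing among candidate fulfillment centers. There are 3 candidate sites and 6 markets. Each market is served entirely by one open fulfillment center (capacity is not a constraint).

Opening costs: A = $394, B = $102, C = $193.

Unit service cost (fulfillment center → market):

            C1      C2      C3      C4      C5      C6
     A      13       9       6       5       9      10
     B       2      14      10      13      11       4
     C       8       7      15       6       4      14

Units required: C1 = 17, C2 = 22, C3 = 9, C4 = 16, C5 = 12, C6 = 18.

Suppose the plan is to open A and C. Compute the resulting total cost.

Total cost: 1239

Each market is assigned to its cheapest site among the open ones.
{A, C}: C1→C 8·17=136, C2→C 7·22=154, C3→A 6·9=54, C4→A 5·16=80, C5→C 4·12=48, C6→A 10·18=180. Service 652; fixed 587; total 1239.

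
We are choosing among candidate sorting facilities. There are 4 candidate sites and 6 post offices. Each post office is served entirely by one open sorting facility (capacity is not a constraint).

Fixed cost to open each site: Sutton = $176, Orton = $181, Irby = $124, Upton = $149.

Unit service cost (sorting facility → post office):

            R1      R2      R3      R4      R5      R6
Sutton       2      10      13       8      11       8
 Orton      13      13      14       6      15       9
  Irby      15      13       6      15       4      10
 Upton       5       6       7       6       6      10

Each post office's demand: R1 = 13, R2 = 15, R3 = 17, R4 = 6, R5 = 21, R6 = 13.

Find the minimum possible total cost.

Minimum total cost: 715

For any fixed open set, each post office goes to its cheapest open site; total = fixed + service.
{Upton}: R1→Upton 5·13=65, R2→Upton 6·15=90, R3→Upton 7·17=119, R4→Upton 6·6=36, R5→Upton 6·21=126, R6→Upton 10·13=130. Service 566; fixed 149; total 715.
{Irby, Upton}: R1→Upton 5·13=65, R2→Upton 6·15=90, R3→Irby 6·17=102, R4→Upton 6·6=36, R5→Irby 4·21=84, R6→Irby 10·13=130. Service 507; fixed 273; total 780.
{Sutton, Irby}: service 514 + fixed 300 = 814
{Sutton, Orton, Irby, Upton}: service 442 + fixed 630 = 1072
No other subset beats 715.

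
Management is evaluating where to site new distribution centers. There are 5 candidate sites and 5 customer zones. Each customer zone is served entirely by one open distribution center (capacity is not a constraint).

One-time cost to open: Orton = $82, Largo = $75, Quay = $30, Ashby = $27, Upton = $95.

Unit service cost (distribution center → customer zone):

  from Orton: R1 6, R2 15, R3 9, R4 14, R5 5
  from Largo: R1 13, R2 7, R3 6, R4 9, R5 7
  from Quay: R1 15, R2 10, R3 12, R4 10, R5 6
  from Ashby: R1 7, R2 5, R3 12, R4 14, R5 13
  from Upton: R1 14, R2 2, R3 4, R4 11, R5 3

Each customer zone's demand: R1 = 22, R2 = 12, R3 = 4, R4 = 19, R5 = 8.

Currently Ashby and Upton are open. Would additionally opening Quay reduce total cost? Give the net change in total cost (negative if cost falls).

Current service cost with {Ashby, Upton}: 427.
Adding Quay: each customer zone re-picks its cheapest; new service cost 408, saving 19.
Extra fixed cost: 30. Net change = 30 − 19 = 11.
(Totals: 549 → 560.)

No — net change +11 (cost rises by 11).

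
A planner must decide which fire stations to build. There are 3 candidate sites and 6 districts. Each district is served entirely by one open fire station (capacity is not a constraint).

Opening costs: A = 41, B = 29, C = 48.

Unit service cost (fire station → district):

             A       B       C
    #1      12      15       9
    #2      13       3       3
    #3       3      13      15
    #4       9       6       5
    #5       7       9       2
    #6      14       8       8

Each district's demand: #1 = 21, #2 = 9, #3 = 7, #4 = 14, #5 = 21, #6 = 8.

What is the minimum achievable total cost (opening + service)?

For any fixed open set, each district goes to its cheapest open site; total = fixed + service.
{A, C}: #1→C 9·21=189, #2→C 3·9=27, #3→A 3·7=21, #4→C 5·14=70, #5→C 2·21=42, #6→C 8·8=64. Service 413; fixed 89; total 502.
{A, B, C}: #1→C 9·21=189, #2→B 3·9=27, #3→A 3·7=21, #4→C 5·14=70, #5→C 2·21=42, #6→B 8·8=64. Service 413; fixed 118; total 531.
{C}: service 497 + fixed 48 = 545
{B}: #1→B 15·21=315, #2→B 3·9=27, #3→B 13·7=91, #4→B 6·14=84, #5→B 9·21=189, #6→B 8·8=64. Service 770; fixed 29; total 799.
No other subset beats 502.

Minimum total cost: 502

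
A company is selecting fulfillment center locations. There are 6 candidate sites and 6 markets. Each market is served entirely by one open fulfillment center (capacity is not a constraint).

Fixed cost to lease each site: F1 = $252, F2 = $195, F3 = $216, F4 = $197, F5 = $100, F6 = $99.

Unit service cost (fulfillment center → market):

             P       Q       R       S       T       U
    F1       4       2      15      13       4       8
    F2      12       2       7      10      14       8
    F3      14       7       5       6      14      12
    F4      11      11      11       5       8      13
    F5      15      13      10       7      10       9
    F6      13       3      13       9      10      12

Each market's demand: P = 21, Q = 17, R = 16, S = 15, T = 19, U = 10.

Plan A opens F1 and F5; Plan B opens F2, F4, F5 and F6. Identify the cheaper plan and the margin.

Plan A: {F1, F5}: P→F1 4·21=84, Q→F1 2·17=34, R→F5 10·16=160, S→F5 7·15=105, T→F1 4·19=76, U→F1 8·10=80. Service 539; fixed 352; total 891.
Plan B: {F2, F4, F5, F6}: P→F4 11·21=231, Q→F2 2·17=34, R→F2 7·16=112, S→F4 5·15=75, T→F4 8·19=152, U→F2 8·10=80. Service 684; fixed 591; total 1275.
Difference: |891 − 1275| = 384.

Plan A is cheaper by 384.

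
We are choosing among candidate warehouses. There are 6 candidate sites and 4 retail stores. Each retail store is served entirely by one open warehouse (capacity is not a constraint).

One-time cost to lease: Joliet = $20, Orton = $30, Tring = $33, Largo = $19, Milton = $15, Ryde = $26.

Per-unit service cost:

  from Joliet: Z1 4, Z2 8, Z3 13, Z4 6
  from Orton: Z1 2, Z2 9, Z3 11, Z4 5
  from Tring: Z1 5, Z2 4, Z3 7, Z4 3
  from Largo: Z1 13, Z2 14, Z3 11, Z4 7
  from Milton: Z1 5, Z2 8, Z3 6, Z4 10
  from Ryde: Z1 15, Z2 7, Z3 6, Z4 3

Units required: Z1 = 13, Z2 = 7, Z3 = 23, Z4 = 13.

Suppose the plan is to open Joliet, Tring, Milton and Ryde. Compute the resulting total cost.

Each retail store is assigned to its cheapest site among the open ones.
{Joliet, Tring, Milton, Ryde}: Z1→Joliet 4·13=52, Z2→Tring 4·7=28, Z3→Milton 6·23=138, Z4→Tring 3·13=39. Service 257; fixed 94; total 351.

Total cost: 351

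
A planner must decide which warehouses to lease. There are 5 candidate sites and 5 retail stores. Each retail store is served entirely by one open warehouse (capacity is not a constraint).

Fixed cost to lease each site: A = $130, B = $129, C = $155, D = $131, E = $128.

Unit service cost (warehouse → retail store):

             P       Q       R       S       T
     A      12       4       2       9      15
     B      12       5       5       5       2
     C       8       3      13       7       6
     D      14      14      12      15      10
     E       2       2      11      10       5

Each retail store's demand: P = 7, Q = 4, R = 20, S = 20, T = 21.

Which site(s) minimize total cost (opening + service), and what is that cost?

Open B only; minimum total cost 475.

For any fixed open set, each retail store goes to its cheapest open site; total = fixed + service.
{B}: P→B 12·7=84, Q→B 5·4=20, R→B 5·20=100, S→B 5·20=100, T→B 2·21=42. Service 346; fixed 129; total 475.
{B, E}: P→E 2·7=14, Q→E 2·4=8, R→B 5·20=100, S→B 5·20=100, T→B 2·21=42. Service 264; fixed 257; total 521.
{A, B}: P→A 12·7=84, Q→A 4·4=16, R→A 2·20=40, S→B 5·20=100, T→B 2·21=42. Service 282; fixed 259; total 541.
{A, B, C, D, E}: service 204 + fixed 673 = 877
No other subset beats 475.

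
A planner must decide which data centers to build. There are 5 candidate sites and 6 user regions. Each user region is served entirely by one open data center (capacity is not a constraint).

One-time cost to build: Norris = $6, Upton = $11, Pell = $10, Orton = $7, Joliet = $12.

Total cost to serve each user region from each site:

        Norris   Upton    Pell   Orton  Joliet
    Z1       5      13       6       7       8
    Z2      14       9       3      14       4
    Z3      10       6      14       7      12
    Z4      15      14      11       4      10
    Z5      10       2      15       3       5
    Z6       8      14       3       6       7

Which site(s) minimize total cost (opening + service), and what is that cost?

For any fixed open set, each user region goes to its cheapest open site; total = fixed + service.
{Pell, Orton}: Z1→Pell 6, Z2→Pell 3, Z3→Orton 7, Z4→Orton 4, Z5→Orton 3, Z6→Pell 3. Service 26; fixed 17; total 43.
{Norris, Pell, Orton}: Z1→Norris 5, Z2→Pell 3, Z3→Orton 7, Z4→Orton 4, Z5→Orton 3, Z6→Pell 3. Service 25; fixed 23; total 48.
{Orton}: service 41 + fixed 7 = 48
{Norris, Upton, Pell, Orton, Joliet}: Z1→Norris 5, Z2→Pell 3, Z3→Upton 6, Z4→Orton 4, Z5→Upton 2, Z6→Pell 3. Service 23; fixed 46; total 69.
No other subset beats 43.

Open Pell and Orton; minimum total cost 43.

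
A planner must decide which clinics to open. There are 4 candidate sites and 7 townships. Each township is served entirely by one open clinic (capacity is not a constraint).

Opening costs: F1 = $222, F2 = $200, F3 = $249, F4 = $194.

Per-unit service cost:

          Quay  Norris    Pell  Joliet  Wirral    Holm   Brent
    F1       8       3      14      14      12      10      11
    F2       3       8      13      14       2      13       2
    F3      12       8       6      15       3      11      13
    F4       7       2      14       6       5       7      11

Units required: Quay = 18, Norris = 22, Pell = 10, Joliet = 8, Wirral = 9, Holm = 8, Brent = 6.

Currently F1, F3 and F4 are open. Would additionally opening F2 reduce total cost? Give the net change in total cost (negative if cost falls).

Current service cost with {F1, F3, F4}: 427.
Adding F2: each township re-picks its cheapest; new service cost 292, saving 135.
Extra fixed cost: 200. Net change = 200 − 135 = 65.
(Totals: 1092 → 1157.)

No — net change +65 (cost rises by 65).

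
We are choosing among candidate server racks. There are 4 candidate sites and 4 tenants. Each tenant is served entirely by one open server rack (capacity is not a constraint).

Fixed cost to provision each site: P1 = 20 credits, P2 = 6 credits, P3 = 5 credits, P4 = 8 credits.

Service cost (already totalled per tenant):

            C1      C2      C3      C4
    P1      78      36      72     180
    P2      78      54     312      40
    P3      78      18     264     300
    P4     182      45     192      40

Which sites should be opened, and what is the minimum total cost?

Open P1, P2 and P3; minimum total cost 239.

For any fixed open set, each tenant goes to its cheapest open site; total = fixed + service.
{P1, P2, P3}: C1→P1 78, C2→P3 18, C3→P1 72, C4→P2 40. Service 208; fixed 31; total 239.
{P1, P3, P4}: C1→P1 78, C2→P3 18, C3→P1 72, C4→P4 40. Service 208; fixed 33; total 241.
{P1, P2, P3, P4}: C1→P1 78, C2→P3 18, C3→P1 72, C4→P2 40. Service 208; fixed 39; total 247.
{P3}: C1→P3 78, C2→P3 18, C3→P3 264, C4→P3 300. Service 660; fixed 5; total 665.
No other subset beats 239.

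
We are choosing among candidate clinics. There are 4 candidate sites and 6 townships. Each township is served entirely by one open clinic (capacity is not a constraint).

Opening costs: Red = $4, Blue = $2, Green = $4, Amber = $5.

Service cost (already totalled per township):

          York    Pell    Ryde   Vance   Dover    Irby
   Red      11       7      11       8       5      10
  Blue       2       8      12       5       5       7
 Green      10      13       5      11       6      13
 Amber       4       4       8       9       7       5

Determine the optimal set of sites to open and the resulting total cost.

Open Blue and Amber; minimum total cost 36.

For any fixed open set, each township goes to its cheapest open site; total = fixed + service.
{Blue, Amber}: York→Blue 2, Pell→Amber 4, Ryde→Amber 8, Vance→Blue 5, Dover→Blue 5, Irby→Amber 5. Service 29; fixed 7; total 36.
{Blue, Green, Amber}: service 26 + fixed 11 = 37
{Blue, Green}: York→Blue 2, Pell→Blue 8, Ryde→Green 5, Vance→Blue 5, Dover→Blue 5, Irby→Blue 7. Service 32; fixed 6; total 38.
{Red, Blue, Green, Amber}: service 26 + fixed 15 = 41
No other subset beats 36.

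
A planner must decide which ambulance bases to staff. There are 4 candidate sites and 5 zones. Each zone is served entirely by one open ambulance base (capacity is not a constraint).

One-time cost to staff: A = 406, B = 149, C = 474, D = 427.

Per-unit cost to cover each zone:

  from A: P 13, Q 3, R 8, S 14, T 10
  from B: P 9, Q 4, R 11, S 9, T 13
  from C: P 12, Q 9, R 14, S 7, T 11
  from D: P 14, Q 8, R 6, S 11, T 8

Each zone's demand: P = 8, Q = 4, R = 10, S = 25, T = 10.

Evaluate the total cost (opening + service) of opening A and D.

Total cost: 1364

Each zone is assigned to its cheapest site among the open ones.
{A, D}: P→A 13·8=104, Q→A 3·4=12, R→D 6·10=60, S→D 11·25=275, T→D 8·10=80. Service 531; fixed 833; total 1364.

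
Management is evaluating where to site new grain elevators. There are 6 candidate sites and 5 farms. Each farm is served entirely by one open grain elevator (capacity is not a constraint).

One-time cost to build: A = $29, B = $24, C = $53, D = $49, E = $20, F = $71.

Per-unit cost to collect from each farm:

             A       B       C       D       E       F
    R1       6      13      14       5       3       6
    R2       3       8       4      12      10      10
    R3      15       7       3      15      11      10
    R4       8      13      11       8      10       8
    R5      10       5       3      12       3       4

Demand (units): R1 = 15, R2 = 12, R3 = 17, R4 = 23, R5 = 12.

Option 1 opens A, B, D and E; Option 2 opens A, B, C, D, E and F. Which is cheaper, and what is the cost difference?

Option 1 is cheaper by 56.

Option 1: {A, B, D, E}: R1→E 3·15=45, R2→A 3·12=36, R3→B 7·17=119, R4→A 8·23=184, R5→E 3·12=36. Service 420; fixed 122; total 542.
Option 2: {A, B, C, D, E, F}: R1→E 3·15=45, R2→A 3·12=36, R3→C 3·17=51, R4→A 8·23=184, R5→C 3·12=36. Service 352; fixed 246; total 598.
Difference: |542 − 598| = 56.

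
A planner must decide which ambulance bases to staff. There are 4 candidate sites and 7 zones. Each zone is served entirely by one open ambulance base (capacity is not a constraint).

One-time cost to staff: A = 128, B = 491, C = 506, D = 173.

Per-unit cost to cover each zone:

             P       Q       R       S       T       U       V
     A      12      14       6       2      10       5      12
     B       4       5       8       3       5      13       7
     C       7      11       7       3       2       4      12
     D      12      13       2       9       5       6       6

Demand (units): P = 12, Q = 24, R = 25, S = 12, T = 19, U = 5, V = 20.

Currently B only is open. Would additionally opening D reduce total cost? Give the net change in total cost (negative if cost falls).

Current service cost with {B}: 704.
Adding D: each zone re-picks its cheapest; new service cost 499, saving 205.
Extra fixed cost: 173. Net change = 173 − 205 = -32.
(Totals: 1195 → 1163.)

Yes — net change −32 (cost falls by 32).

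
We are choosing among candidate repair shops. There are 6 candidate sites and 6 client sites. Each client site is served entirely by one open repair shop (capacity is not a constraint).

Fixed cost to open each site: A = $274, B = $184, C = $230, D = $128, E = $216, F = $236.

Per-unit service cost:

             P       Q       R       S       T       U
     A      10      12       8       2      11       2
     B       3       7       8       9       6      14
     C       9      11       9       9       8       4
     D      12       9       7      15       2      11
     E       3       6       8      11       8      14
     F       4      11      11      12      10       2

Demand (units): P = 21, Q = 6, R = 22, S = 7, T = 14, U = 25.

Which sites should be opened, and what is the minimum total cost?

Open D and F; minimum total cost 818.

For any fixed open set, each client site goes to its cheapest open site; total = fixed + service.
{D, F}: P→F 4·21=84, Q→D 9·6=54, R→D 7·22=154, S→F 12·7=84, T→D 2·14=28, U→F 2·25=50. Service 454; fixed 364; total 818.
{A, B}: service 429 + fixed 458 = 887
{B, F}: service 478 + fixed 420 = 898
{A, B, C, D, E, F}: service 345 + fixed 1268 = 1613
No other subset beats 818.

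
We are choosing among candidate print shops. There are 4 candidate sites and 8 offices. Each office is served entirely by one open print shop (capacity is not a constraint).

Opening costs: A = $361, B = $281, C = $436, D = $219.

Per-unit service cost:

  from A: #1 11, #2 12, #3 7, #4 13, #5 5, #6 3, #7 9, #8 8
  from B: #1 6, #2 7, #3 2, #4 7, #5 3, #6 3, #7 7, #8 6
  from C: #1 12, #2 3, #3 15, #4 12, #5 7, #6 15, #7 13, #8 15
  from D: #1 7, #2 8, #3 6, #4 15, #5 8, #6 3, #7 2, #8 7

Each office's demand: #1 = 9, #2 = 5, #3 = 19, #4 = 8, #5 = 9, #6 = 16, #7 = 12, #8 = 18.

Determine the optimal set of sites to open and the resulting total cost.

Open B only; minimum total cost 731.

For any fixed open set, each office goes to its cheapest open site; total = fixed + service.
{B}: #1→B 6·9=54, #2→B 7·5=35, #3→B 2·19=38, #4→B 7·8=56, #5→B 3·9=27, #6→B 3·16=48, #7→B 7·12=84, #8→B 6·18=108. Service 450; fixed 281; total 731.
{D}: service 607 + fixed 219 = 826
{B, D}: #1→B 6·9=54, #2→B 7·5=35, #3→B 2·19=38, #4→B 7·8=56, #5→B 3·9=27, #6→B 3·16=48, #7→D 2·12=24, #8→B 6·18=108. Service 390; fixed 500; total 890.
{A, B, C, D}: service 370 + fixed 1297 = 1667
No other subset beats 731.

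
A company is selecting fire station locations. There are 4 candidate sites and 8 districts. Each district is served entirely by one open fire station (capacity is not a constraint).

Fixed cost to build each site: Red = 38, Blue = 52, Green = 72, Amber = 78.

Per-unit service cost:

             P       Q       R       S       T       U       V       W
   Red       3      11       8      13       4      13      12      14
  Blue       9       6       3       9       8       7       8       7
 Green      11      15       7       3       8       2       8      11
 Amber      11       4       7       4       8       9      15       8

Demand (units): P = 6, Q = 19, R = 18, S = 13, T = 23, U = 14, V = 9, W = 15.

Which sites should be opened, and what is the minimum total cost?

For any fixed open set, each district goes to its cheapest open site; total = fixed + service.
{Red, Blue, Green}: P→Red 3·6=18, Q→Blue 6·19=114, R→Blue 3·18=54, S→Green 3·13=39, T→Red 4·23=92, U→Green 2·14=28, V→Blue 8·9=72, W→Blue 7·15=105. Service 522; fixed 162; total 684.
{Red, Blue, Green, Amber}: service 484 + fixed 240 = 724
{Red, Blue, Amber}: P→Red 3·6=18, Q→Amber 4·19=76, R→Blue 3·18=54, S→Amber 4·13=52, T→Red 4·23=92, U→Blue 7·14=98, V→Blue 8·9=72, W→Blue 7·15=105. Service 567; fixed 168; total 735.
{Red}: P→Red 3·6=18, Q→Red 11·19=209, R→Red 8·18=144, S→Red 13·13=169, T→Red 4·23=92, U→Red 13·14=182, V→Red 12·9=108, W→Red 14·15=210. Service 1132; fixed 38; total 1170.
No other subset beats 684.

Open Red, Blue and Green; minimum total cost 684.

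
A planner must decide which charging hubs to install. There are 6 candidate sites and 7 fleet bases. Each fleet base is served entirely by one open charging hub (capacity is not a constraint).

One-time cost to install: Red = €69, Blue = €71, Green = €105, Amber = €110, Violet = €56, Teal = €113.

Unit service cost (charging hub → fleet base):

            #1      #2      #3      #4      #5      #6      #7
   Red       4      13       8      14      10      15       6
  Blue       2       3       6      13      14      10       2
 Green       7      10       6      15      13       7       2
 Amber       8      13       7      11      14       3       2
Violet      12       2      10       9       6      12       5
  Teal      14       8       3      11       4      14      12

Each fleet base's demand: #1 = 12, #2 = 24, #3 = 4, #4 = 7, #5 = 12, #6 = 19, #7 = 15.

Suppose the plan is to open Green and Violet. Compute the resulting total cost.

Each fleet base is assigned to its cheapest site among the open ones.
{Green, Violet}: #1→Green 7·12=84, #2→Violet 2·24=48, #3→Green 6·4=24, #4→Violet 9·7=63, #5→Violet 6·12=72, #6→Green 7·19=133, #7→Green 2·15=30. Service 454; fixed 161; total 615.

Total cost: 615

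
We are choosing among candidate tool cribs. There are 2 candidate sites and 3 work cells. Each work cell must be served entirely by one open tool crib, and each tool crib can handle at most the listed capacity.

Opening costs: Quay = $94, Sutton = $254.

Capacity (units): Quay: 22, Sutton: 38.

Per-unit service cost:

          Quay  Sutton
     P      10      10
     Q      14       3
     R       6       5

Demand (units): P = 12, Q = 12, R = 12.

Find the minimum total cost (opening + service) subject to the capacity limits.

Open {Sutton}: P→Sutton 10·12=120, Q→Sutton 3·12=36, R→Sutton 5·12=60.
Loads: Sutton carries 36/38. Service 216; fixed 254; total 470.
Next best feasible plan costs 564.

Minimum total cost: 470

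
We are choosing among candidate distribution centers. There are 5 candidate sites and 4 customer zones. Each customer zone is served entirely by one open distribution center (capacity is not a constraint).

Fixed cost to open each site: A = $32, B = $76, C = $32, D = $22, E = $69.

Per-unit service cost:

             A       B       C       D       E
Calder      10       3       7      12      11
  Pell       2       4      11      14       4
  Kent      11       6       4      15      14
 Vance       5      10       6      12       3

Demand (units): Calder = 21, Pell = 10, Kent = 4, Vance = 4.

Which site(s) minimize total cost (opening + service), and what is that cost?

For any fixed open set, each customer zone goes to its cheapest open site; total = fixed + service.
{A, B}: Calder→B 3·21=63, Pell→A 2·10=20, Kent→B 6·4=24, Vance→A 5·4=20. Service 127; fixed 108; total 235.
{B}: Calder→B 3·21=63, Pell→B 4·10=40, Kent→B 6·4=24, Vance→B 10·4=40. Service 167; fixed 76; total 243.
{B, C}: service 143 + fixed 108 = 251
{A, B, C, D, E}: service 111 + fixed 231 = 342
No other subset beats 235.

Open A and B; minimum total cost 235.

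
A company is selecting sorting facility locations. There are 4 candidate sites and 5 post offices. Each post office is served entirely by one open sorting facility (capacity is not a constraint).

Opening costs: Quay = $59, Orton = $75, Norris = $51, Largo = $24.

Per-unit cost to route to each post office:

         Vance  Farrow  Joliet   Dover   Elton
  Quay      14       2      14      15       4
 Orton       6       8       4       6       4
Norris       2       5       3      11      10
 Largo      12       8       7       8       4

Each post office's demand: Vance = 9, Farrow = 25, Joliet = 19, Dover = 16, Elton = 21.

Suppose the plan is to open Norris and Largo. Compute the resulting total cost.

Each post office is assigned to its cheapest site among the open ones.
{Norris, Largo}: Vance→Norris 2·9=18, Farrow→Norris 5·25=125, Joliet→Norris 3·19=57, Dover→Largo 8·16=128, Elton→Largo 4·21=84. Service 412; fixed 75; total 487.

Total cost: 487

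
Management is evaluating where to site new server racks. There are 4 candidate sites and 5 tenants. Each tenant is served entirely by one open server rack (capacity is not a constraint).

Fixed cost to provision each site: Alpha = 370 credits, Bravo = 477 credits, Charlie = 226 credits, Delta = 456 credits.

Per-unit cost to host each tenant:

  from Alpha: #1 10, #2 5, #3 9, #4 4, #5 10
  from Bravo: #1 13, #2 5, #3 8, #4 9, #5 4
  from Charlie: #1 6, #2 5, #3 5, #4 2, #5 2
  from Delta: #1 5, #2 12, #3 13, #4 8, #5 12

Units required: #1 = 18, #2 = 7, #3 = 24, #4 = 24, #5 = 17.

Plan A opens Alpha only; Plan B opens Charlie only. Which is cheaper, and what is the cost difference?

Plan B is cheaper by 496.

Plan A: {Alpha}: #1→Alpha 10·18=180, #2→Alpha 5·7=35, #3→Alpha 9·24=216, #4→Alpha 4·24=96, #5→Alpha 10·17=170. Service 697; fixed 370; total 1067.
Plan B: {Charlie}: #1→Charlie 6·18=108, #2→Charlie 5·7=35, #3→Charlie 5·24=120, #4→Charlie 2·24=48, #5→Charlie 2·17=34. Service 345; fixed 226; total 571.
Difference: |1067 − 571| = 496.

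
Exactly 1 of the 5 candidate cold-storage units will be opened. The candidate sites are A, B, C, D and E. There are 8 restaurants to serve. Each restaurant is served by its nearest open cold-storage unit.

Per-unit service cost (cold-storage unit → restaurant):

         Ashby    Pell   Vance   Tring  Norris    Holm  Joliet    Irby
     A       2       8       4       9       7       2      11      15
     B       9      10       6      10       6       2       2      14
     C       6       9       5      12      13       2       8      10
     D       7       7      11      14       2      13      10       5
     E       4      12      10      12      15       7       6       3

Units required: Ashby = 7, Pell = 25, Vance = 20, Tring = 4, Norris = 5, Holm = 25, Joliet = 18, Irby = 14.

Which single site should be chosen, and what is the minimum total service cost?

With exactly 1 open, each restaurant uses its cheapest among the chosen.
{B}: Ashby→B 9·7=63, Pell→B 10·25=250, Vance→B 6·20=120, Tring→B 10·4=40, Norris→B 6·5=30, Holm→B 2·25=50, Joliet→B 2·18=36, Irby→B 14·14=196. Service cost 785.
{C}: service cost 814
{A}: service cost 823
Among all 5 size-1 choices, {B} is lowest.

Choose B only; total service cost 785.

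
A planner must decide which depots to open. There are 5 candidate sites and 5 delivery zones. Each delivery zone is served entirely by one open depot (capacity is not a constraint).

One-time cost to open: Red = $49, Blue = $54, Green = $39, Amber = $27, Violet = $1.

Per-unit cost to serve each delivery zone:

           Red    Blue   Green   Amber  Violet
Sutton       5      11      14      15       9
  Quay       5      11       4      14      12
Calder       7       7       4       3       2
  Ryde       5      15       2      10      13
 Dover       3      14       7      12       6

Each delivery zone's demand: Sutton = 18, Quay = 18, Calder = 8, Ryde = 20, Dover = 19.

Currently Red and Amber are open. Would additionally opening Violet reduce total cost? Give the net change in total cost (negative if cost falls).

Current service cost with {Red, Amber}: 361.
Adding Violet: each delivery zone re-picks its cheapest; new service cost 353, saving 8.
Extra fixed cost: 1. Net change = 1 − 8 = -7.
(Totals: 437 → 430.)

Yes — net change −7 (cost falls by 7).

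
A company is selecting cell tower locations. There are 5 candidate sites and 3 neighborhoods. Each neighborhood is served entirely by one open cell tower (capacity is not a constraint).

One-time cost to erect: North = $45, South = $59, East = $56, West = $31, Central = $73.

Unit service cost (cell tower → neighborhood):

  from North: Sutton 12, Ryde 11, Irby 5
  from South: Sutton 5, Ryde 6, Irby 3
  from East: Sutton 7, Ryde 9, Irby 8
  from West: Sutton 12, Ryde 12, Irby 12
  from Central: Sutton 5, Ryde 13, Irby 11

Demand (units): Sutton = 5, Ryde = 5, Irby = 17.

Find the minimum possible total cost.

Minimum total cost: 165

For any fixed open set, each neighborhood goes to its cheapest open site; total = fixed + service.
{South}: Sutton→South 5·5=25, Ryde→South 6·5=30, Irby→South 3·17=51. Service 106; fixed 59; total 165.
{South, West}: Sutton→South 5·5=25, Ryde→South 6·5=30, Irby→South 3·17=51. Service 106; fixed 90; total 196.
{North, South}: service 106 + fixed 104 = 210
{North, South, East, West, Central}: Sutton→South 5·5=25, Ryde→South 6·5=30, Irby→South 3·17=51. Service 106; fixed 264; total 370.
No other subset beats 165.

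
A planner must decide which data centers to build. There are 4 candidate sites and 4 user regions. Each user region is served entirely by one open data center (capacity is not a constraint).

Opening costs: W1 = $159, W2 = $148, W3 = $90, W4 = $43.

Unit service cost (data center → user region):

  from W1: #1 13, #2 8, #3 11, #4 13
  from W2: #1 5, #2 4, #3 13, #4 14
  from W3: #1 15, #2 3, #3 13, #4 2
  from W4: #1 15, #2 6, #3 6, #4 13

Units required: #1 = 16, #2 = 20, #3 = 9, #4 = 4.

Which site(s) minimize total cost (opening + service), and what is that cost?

For any fixed open set, each user region goes to its cheapest open site; total = fixed + service.
{W2, W4}: #1→W2 5·16=80, #2→W2 4·20=80, #3→W4 6·9=54, #4→W4 13·4=52. Service 266; fixed 191; total 457.
{W2}: service 333 + fixed 148 = 481
{W2, W3, W4}: service 202 + fixed 281 = 483
{W1, W2, W3, W4}: #1→W2 5·16=80, #2→W3 3·20=60, #3→W4 6·9=54, #4→W3 2·4=8. Service 202; fixed 440; total 642.
(All 15 nonempty subsets were checked; W2 and W4 is lowest.)

Open W2 and W4; minimum total cost 457.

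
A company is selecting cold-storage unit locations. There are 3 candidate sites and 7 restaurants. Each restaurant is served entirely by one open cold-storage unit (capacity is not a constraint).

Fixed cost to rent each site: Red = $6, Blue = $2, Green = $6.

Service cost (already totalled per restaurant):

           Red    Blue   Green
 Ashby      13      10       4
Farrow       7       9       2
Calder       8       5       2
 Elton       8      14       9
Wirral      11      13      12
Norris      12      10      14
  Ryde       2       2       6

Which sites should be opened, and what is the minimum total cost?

Open Blue and Green; minimum total cost 49.

For any fixed open set, each restaurant goes to its cheapest open site; total = fixed + service.
{Blue, Green}: Ashby→Green 4, Farrow→Green 2, Calder→Green 2, Elton→Green 9, Wirral→Green 12, Norris→Blue 10, Ryde→Blue 2. Service 41; fixed 8; total 49.
{Red, Blue, Green}: service 39 + fixed 14 = 53
{Red, Green}: Ashby→Green 4, Farrow→Green 2, Calder→Green 2, Elton→Red 8, Wirral→Red 11, Norris→Red 12, Ryde→Red 2. Service 41; fixed 12; total 53.
{Blue}: service 63 + fixed 2 = 65
No other subset beats 49.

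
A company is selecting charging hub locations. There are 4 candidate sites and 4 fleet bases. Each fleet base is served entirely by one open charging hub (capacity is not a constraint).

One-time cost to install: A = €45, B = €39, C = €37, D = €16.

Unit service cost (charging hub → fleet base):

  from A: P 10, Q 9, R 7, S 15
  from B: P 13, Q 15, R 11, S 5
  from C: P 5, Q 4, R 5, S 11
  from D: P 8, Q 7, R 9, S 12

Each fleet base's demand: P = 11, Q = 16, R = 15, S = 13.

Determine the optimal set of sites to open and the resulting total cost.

Open B and C; minimum total cost 335.

For any fixed open set, each fleet base goes to its cheapest open site; total = fixed + service.
{B, C}: P→C 5·11=55, Q→C 4·16=64, R→C 5·15=75, S→B 5·13=65. Service 259; fixed 76; total 335.
{B, C, D}: service 259 + fixed 92 = 351
{C}: P→C 5·11=55, Q→C 4·16=64, R→C 5·15=75, S→C 11·13=143. Service 337; fixed 37; total 374.
{A, B, C, D}: P→C 5·11=55, Q→C 4·16=64, R→C 5·15=75, S→B 5·13=65. Service 259; fixed 137; total 396.
No other subset beats 335.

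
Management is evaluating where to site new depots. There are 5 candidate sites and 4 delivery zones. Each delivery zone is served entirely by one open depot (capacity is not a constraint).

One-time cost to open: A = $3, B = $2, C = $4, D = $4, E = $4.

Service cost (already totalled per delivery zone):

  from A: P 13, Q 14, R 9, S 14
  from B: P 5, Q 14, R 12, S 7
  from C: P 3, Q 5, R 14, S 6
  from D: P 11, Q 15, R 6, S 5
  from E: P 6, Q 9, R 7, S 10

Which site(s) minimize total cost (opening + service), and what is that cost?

For any fixed open set, each delivery zone goes to its cheapest open site; total = fixed + service.
{C, D}: P→C 3, Q→C 5, R→D 6, S→D 5. Service 19; fixed 8; total 27.
{B, C, D}: service 19 + fixed 10 = 29
{C, E}: P→C 3, Q→C 5, R→E 7, S→C 6. Service 21; fixed 8; total 29.
{A, B, C, D, E}: service 19 + fixed 17 = 36
No other subset beats 27.

Open C and D; minimum total cost 27.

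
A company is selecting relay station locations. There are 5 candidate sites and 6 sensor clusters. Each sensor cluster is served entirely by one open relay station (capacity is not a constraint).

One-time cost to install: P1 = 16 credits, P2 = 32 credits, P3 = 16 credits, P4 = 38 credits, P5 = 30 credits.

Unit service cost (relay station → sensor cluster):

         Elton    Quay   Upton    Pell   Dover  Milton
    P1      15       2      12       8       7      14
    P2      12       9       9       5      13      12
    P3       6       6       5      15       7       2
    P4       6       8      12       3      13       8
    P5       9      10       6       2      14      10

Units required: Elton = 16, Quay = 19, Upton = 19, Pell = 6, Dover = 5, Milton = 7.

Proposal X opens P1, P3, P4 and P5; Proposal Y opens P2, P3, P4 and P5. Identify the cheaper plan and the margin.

Proposal X is cheaper by 92.

Proposal X: {P1, P3, P4, P5}: Elton→P3 6·16=96, Quay→P1 2·19=38, Upton→P3 5·19=95, Pell→P5 2·6=12, Dover→P1 7·5=35, Milton→P3 2·7=14. Service 290; fixed 100; total 390.
Proposal Y: {P2, P3, P4, P5}: Elton→P3 6·16=96, Quay→P3 6·19=114, Upton→P3 5·19=95, Pell→P5 2·6=12, Dover→P3 7·5=35, Milton→P3 2·7=14. Service 366; fixed 116; total 482.
Difference: |390 − 482| = 92.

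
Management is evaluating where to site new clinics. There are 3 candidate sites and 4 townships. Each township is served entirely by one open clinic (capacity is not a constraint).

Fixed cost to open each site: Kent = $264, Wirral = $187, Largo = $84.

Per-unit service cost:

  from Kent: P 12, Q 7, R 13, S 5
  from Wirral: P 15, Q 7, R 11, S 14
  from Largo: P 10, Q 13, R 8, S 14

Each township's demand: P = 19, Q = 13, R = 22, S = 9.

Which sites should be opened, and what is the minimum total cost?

Open Largo only; minimum total cost 745.

For any fixed open set, each township goes to its cheapest open site; total = fixed + service.
{Largo}: P→Largo 10·19=190, Q→Largo 13·13=169, R→Largo 8·22=176, S→Largo 14·9=126. Service 661; fixed 84; total 745.
{Kent, Largo}: P→Largo 10·19=190, Q→Kent 7·13=91, R→Largo 8·22=176, S→Kent 5·9=45. Service 502; fixed 348; total 850.
{Wirral, Largo}: service 583 + fixed 271 = 854
{Kent, Wirral, Largo}: service 502 + fixed 535 = 1037
No other subset beats 745.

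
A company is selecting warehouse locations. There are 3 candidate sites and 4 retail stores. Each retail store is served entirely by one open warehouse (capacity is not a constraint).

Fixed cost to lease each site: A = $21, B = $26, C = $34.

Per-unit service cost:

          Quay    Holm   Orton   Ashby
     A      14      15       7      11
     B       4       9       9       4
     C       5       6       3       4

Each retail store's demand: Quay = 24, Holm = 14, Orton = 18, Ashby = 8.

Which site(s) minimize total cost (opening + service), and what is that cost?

Open C only; minimum total cost 324.

For any fixed open set, each retail store goes to its cheapest open site; total = fixed + service.
{C}: Quay→C 5·24=120, Holm→C 6·14=84, Orton→C 3·18=54, Ashby→C 4·8=32. Service 290; fixed 34; total 324.
{B, C}: Quay→B 4·24=96, Holm→C 6·14=84, Orton→C 3·18=54, Ashby→B 4·8=32. Service 266; fixed 60; total 326.
{A, C}: service 290 + fixed 55 = 345
{A, B, C}: service 266 + fixed 81 = 347
No other subset beats 324.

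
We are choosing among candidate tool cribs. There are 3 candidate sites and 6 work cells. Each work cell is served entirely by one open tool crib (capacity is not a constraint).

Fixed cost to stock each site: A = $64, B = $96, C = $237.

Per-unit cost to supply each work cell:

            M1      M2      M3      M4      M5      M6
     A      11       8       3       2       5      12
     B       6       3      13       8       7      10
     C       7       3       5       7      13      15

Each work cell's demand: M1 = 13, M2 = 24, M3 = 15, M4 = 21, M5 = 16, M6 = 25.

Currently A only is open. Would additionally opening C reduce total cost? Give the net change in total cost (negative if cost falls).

Current service cost with {A}: 802.
Adding C: each work cell re-picks its cheapest; new service cost 630, saving 172.
Extra fixed cost: 237. Net change = 237 − 172 = 65.
(Totals: 866 → 931.)

No — net change +65 (cost rises by 65).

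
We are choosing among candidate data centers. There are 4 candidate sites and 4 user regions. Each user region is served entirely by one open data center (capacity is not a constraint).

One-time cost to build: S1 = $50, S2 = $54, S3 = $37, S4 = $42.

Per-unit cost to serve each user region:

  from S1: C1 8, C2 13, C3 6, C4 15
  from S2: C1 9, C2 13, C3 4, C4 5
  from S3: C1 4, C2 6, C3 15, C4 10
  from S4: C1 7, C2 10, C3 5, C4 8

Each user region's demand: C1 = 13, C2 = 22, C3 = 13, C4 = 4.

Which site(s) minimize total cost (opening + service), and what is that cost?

For any fixed open set, each user region goes to its cheapest open site; total = fixed + service.
{S2, S3}: C1→S3 4·13=52, C2→S3 6·22=132, C3→S2 4·13=52, C4→S2 5·4=20. Service 256; fixed 91; total 347.
{S3, S4}: service 281 + fixed 79 = 360
{S1, S3}: service 302 + fixed 87 = 389
{S1, S2, S3, S4}: service 256 + fixed 183 = 439
No other subset beats 347.

Open S2 and S3; minimum total cost 347.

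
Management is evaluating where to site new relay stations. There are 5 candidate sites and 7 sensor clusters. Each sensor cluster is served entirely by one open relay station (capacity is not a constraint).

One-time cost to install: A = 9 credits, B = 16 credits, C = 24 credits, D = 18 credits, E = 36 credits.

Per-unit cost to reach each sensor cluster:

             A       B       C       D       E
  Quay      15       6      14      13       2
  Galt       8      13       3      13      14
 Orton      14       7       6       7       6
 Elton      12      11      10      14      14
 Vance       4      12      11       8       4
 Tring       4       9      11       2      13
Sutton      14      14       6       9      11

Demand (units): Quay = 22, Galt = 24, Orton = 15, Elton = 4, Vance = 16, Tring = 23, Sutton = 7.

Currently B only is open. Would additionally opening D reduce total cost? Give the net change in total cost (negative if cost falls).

Yes — net change −242 (cost falls by 242).

Current service cost with {B}: 1090.
Adding D: each sensor cluster re-picks its cheapest; new service cost 830, saving 260.
Extra fixed cost: 18. Net change = 18 − 260 = -242.
(Totals: 1106 → 864.)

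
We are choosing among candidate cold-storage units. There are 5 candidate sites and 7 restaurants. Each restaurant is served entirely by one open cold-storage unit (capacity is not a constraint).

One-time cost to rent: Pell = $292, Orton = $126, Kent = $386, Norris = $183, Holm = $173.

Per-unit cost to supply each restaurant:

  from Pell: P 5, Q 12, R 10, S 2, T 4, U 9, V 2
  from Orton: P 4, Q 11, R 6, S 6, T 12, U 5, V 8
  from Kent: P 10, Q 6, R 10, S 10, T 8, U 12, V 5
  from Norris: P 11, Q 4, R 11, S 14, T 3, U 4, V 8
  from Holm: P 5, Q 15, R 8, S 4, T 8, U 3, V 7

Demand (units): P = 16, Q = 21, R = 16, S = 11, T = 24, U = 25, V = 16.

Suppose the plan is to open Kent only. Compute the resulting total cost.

Each restaurant is assigned to its cheapest site among the open ones.
{Kent}: P→Kent 10·16=160, Q→Kent 6·21=126, R→Kent 10·16=160, S→Kent 10·11=110, T→Kent 8·24=192, U→Kent 12·25=300, V→Kent 5·16=80. Service 1128; fixed 386; total 1514.

Total cost: 1514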